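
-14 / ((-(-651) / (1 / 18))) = -1 / 837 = -0.00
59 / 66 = 0.89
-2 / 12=-1 / 6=-0.17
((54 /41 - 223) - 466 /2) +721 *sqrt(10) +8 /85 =-1584242 /3485 +721 *sqrt(10) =1825.41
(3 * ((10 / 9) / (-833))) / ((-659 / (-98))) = -20 / 33609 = -0.00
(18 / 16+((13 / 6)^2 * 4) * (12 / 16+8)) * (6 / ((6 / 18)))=11911 / 4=2977.75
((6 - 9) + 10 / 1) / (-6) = -7 / 6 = -1.17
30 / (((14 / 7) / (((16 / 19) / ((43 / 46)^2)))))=507840 / 35131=14.46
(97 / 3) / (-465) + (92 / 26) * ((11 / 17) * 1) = 684433 / 308295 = 2.22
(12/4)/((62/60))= 90/31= 2.90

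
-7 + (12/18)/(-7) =-149/21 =-7.10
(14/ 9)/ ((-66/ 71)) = -497/ 297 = -1.67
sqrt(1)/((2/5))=5/2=2.50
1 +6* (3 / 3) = 7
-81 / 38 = -2.13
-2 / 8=-1 / 4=-0.25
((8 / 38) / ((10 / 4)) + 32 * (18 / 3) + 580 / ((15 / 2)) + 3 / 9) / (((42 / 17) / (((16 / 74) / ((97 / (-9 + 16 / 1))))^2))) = 0.03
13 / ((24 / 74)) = 40.08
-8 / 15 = -0.53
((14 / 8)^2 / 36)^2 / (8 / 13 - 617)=-31213 / 2658521088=-0.00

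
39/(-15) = -13/5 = -2.60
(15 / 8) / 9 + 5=125 / 24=5.21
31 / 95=0.33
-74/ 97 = -0.76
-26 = -26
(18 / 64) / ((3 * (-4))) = -3 / 128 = -0.02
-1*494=-494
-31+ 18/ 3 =-25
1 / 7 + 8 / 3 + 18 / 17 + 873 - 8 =310186 / 357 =868.87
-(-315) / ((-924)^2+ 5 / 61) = 19215 / 52080341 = 0.00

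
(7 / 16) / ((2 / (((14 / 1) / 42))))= 7 / 96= 0.07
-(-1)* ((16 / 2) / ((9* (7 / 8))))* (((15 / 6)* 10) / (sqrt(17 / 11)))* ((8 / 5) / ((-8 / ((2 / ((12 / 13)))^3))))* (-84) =351520* sqrt(187) / 1377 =3490.90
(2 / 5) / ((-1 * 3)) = -2 / 15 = -0.13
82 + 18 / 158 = 6487 / 79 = 82.11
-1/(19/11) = -11/19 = -0.58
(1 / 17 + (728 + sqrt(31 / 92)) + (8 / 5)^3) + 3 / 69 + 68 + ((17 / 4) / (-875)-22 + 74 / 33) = sqrt(713) / 46 + 35244874057 / 45160500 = 781.02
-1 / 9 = -0.11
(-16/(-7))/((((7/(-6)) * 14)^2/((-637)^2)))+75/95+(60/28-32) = 458518/133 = 3447.50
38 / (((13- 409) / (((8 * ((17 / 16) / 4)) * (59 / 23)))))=-19057 / 36432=-0.52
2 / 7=0.29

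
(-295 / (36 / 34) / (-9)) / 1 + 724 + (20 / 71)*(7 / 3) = 8691073 / 11502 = 755.61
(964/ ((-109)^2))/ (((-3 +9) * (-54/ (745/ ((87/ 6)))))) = -359090/ 27908469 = -0.01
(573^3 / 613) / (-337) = -910.70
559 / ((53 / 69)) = 38571 / 53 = 727.75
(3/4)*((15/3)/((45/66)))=11/2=5.50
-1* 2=-2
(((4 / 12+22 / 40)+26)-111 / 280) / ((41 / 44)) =244739 / 8610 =28.42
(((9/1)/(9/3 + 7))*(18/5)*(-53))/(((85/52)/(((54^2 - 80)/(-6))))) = 105516216/2125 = 49654.69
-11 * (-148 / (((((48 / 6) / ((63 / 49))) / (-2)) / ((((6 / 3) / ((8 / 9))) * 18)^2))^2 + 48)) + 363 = 16607555240331 / 41841415948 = 396.92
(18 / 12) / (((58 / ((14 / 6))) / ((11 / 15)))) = 77 / 1740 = 0.04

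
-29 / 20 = -1.45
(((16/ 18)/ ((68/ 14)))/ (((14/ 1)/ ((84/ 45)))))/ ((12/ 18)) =28/ 765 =0.04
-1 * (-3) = 3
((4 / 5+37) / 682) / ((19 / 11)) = 189 / 5890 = 0.03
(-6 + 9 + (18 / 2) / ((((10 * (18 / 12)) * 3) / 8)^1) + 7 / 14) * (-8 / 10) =-102 / 25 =-4.08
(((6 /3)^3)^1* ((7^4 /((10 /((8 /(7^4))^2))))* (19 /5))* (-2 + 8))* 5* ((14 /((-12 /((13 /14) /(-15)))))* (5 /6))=15808 /108045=0.15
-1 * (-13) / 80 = 13 / 80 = 0.16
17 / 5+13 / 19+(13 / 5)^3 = 51443 / 2375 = 21.66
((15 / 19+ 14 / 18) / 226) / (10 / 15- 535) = -134 / 10324923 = -0.00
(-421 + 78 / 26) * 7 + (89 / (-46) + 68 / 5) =-670297 / 230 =-2914.33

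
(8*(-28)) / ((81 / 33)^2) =-27104 / 729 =-37.18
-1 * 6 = -6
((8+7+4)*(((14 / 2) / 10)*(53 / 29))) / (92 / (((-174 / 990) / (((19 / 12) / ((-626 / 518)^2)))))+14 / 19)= -1874440877 / 43705384930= -0.04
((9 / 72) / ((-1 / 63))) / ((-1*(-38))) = -63 / 304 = -0.21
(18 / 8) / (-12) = -3 / 16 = -0.19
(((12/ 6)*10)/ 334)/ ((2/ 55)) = 275/ 167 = 1.65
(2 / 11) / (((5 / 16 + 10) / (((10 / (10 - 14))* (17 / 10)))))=-136 / 1815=-0.07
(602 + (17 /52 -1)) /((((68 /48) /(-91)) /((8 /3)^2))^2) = 108780765184 /867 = 125468010.59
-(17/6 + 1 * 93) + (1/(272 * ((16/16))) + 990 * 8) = 6384523/816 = 7824.17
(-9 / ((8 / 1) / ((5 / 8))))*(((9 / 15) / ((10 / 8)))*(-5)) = 27 / 16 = 1.69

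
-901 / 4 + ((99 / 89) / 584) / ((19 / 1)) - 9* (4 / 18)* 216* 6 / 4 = -862372699 / 987544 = -873.25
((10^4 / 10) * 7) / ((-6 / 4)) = -14000 / 3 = -4666.67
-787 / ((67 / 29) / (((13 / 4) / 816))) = -296699 / 218688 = -1.36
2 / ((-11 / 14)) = -28 / 11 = -2.55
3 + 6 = 9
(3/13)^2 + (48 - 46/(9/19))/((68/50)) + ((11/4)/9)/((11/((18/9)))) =-36.00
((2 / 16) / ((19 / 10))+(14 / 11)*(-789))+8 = -832753 / 836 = -996.12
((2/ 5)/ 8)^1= 1/ 20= 0.05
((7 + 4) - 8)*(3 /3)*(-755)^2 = 1710075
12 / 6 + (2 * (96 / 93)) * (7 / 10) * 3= 982 / 155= 6.34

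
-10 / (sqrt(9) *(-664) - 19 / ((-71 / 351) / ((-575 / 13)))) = 710 / 436407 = 0.00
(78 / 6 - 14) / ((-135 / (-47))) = -47 / 135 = -0.35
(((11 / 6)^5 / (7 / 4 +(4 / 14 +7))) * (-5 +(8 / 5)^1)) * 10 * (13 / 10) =-22649627 / 223560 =-101.31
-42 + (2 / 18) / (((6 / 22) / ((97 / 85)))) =-95323 / 2295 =-41.54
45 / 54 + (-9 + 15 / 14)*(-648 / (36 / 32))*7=191813 / 6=31968.83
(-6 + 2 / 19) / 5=-112 / 95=-1.18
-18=-18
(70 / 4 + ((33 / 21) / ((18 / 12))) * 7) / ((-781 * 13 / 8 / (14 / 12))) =-2086 / 91377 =-0.02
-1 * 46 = -46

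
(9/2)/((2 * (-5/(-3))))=1.35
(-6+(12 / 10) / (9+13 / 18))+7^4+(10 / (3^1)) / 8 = 25153171 / 10500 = 2395.54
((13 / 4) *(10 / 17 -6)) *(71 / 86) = -14.52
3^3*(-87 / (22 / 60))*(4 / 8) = -35235 / 11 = -3203.18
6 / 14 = 3 / 7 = 0.43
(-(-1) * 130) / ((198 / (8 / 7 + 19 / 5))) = 2249 / 693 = 3.25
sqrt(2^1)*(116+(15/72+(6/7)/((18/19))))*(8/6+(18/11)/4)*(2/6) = 2262625*sqrt(2)/33264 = 96.20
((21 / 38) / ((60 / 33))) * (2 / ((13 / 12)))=693 / 1235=0.56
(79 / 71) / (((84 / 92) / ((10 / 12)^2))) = 45425 / 53676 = 0.85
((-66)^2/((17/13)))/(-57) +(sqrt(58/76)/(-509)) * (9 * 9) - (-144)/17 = -16140/323 - 81 * sqrt(1102)/19342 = -50.11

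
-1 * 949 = -949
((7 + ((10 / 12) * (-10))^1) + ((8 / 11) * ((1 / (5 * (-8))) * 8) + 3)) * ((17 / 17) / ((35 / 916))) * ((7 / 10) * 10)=229916 / 825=278.69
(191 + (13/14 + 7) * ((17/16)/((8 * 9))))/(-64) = -2.99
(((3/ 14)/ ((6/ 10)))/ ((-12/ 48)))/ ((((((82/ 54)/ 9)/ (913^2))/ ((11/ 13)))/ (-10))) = 222812993700/ 3731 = 59719376.49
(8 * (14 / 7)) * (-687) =-10992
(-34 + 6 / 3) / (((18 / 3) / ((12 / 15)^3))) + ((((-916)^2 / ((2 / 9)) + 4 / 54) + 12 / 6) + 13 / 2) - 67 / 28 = 356808890077 / 94500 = 3775755.45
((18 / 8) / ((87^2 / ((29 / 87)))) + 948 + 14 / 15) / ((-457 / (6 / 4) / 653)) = -31267717193 / 15373480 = -2033.87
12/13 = 0.92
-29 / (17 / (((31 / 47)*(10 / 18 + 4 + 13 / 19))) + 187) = -805504 / 5330741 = -0.15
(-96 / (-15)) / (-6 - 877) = -32 / 4415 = -0.01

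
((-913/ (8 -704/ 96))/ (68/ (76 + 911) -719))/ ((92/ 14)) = 18923751/ 65281820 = 0.29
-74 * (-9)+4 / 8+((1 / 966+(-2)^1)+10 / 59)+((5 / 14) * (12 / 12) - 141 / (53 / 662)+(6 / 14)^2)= -23173794125 / 21144774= -1095.96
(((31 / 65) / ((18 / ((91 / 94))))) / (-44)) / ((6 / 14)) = -1519 / 1116720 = -0.00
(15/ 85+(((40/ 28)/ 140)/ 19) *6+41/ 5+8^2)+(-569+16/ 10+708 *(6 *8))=2650150408/ 79135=33488.98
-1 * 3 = -3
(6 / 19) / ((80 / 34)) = 51 / 380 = 0.13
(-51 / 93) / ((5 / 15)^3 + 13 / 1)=-459 / 10912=-0.04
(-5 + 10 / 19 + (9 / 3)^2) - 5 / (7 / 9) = -253 / 133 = -1.90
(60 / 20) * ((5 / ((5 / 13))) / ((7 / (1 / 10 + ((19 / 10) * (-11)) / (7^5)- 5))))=-27.31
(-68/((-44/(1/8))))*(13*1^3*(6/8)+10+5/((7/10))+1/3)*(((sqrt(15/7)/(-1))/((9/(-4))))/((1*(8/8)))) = 38879*sqrt(105)/116424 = 3.42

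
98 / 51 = 1.92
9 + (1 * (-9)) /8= 63 /8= 7.88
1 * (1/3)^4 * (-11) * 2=-22/81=-0.27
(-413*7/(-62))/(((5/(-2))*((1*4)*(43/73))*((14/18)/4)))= -271341/6665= -40.71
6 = 6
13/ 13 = 1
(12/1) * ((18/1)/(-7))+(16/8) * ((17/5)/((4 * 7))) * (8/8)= -2143/70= -30.61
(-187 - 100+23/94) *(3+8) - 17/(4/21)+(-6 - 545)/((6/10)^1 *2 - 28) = -40596893/12596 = -3223.00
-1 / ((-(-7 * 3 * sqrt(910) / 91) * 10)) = -0.01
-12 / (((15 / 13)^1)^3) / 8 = -2197 / 2250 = -0.98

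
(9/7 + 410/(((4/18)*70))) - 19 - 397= -5437/14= -388.36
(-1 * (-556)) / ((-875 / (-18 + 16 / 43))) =421448 / 37625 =11.20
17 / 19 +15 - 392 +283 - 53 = -2776 / 19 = -146.11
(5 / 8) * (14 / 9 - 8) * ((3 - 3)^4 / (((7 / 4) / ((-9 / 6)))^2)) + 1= 1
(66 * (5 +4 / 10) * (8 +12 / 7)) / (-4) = -30294 / 35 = -865.54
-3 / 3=-1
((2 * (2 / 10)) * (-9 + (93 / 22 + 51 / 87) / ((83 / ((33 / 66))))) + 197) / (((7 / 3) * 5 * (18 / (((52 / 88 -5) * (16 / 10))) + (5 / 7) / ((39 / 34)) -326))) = -7002140067 / 138507941825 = -0.05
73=73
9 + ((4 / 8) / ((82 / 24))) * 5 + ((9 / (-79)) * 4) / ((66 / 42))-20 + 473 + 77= 19219769 / 35629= 539.44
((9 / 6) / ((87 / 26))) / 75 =0.01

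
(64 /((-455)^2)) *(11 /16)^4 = 14641 /211993600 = 0.00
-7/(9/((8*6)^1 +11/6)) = -2093/54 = -38.76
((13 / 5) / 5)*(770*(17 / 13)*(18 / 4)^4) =8588349 / 40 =214708.72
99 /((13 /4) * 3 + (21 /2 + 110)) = 396 /521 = 0.76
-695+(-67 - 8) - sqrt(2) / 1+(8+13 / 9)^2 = -55145 / 81 - sqrt(2) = -682.22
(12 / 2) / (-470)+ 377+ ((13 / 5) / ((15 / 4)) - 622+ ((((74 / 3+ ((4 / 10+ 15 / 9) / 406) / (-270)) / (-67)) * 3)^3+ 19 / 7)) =-565487461628672159510739223 / 2327564218843925901000000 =-242.95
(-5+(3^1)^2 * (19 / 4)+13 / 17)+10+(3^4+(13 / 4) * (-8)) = 7039 / 68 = 103.51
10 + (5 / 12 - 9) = 17 / 12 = 1.42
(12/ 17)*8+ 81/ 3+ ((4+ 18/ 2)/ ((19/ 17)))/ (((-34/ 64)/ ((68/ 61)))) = 162349/ 19703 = 8.24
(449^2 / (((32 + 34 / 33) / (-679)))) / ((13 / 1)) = -4517273607 / 14170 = -318791.36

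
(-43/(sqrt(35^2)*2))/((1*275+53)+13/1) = -43/23870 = -0.00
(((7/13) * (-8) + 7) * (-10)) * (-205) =71750/13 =5519.23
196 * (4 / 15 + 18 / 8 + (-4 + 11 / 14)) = -2051 / 15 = -136.73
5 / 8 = 0.62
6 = 6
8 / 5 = 1.60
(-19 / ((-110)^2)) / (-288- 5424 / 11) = 19 / 9451200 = 0.00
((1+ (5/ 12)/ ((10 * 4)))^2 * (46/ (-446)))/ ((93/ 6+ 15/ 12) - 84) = 0.00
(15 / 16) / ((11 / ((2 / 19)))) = 15 / 1672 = 0.01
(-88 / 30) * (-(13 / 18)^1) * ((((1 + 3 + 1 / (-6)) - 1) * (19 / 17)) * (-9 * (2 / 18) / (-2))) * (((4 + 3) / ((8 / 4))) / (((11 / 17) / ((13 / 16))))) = 14.74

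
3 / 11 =0.27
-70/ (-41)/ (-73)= -70/ 2993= -0.02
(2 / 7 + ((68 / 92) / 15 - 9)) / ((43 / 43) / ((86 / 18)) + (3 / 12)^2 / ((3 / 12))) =-3599272 / 190785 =-18.87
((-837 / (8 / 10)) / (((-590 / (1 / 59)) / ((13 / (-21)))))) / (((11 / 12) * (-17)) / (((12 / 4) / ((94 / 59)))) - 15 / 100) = 0.00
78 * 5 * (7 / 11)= 248.18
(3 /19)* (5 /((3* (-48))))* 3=-5 /304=-0.02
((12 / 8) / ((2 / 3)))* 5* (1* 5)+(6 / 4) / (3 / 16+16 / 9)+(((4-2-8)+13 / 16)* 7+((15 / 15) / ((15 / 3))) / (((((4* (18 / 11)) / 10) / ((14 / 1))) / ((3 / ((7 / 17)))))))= 704567 / 13584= 51.87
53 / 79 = 0.67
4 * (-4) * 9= -144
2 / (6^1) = 1 / 3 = 0.33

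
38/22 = 19/11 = 1.73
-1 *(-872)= 872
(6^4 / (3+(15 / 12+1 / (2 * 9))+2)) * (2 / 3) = 31104 / 227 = 137.02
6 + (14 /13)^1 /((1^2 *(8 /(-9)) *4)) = 1185 /208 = 5.70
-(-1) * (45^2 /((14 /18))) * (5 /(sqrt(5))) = 18225 * sqrt(5) /7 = 5821.76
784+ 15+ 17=816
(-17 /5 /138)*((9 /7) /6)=-17 /3220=-0.01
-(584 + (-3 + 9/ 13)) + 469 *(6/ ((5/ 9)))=291428/ 65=4483.51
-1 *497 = -497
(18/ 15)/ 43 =6/ 215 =0.03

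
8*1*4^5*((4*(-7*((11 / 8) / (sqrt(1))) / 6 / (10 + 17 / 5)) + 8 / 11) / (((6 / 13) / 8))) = 233971712 / 6633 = 35273.89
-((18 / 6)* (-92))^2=-76176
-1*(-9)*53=477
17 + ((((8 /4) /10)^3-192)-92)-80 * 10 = -133374 /125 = -1066.99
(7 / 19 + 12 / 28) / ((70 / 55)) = 583 / 931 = 0.63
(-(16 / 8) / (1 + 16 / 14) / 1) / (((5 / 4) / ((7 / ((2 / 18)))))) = -1176 / 25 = -47.04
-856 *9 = -7704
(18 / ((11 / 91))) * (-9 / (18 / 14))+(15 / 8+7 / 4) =-91409 / 88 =-1038.74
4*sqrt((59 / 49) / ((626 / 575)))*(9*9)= 810*sqrt(849482) / 2191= 340.74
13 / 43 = 0.30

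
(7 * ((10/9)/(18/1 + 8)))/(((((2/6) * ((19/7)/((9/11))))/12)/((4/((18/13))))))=1960/209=9.38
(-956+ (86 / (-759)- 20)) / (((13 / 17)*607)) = -968830 / 460713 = -2.10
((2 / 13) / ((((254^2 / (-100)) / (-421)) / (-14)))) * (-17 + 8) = 2652300 / 209677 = 12.65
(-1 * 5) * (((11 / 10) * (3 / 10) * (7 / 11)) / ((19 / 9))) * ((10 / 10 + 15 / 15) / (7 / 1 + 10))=-189 / 3230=-0.06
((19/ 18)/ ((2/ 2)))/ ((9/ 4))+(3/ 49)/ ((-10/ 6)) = 8581/ 19845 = 0.43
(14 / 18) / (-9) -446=-36133 / 81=-446.09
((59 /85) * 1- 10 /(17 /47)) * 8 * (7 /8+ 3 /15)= -98513 /425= -231.80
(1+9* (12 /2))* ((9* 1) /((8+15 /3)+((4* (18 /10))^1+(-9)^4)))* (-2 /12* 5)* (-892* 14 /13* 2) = 25756500 /213889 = 120.42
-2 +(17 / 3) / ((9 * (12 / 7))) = -529 / 324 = -1.63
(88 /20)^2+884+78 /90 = 904.23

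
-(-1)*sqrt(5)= sqrt(5)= 2.24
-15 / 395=-0.04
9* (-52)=-468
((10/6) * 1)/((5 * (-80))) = -1/240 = -0.00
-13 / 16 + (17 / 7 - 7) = -603 / 112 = -5.38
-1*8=-8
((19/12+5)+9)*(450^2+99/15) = 63114557/20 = 3155727.85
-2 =-2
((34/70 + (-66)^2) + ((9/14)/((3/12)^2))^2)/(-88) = -1093259/21560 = -50.71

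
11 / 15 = 0.73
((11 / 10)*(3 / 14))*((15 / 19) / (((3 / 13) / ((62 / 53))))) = 0.94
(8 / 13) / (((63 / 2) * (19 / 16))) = 256 / 15561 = 0.02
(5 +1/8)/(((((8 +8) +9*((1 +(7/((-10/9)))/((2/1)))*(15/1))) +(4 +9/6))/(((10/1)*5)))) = -41/43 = -0.95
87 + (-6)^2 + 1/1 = 124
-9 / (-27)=1 / 3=0.33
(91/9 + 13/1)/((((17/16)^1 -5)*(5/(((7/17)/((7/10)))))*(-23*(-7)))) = -6656/1551879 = -0.00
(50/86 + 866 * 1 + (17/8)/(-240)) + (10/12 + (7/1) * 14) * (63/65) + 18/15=1034174881/1073280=963.56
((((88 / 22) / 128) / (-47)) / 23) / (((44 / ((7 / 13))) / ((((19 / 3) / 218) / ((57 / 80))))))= -35 / 2426334768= -0.00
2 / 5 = 0.40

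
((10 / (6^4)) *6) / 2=0.02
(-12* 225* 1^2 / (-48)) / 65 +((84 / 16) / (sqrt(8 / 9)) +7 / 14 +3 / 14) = 575 / 364 +63* sqrt(2) / 16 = 7.15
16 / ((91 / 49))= 112 / 13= 8.62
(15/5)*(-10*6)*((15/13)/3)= -900/13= -69.23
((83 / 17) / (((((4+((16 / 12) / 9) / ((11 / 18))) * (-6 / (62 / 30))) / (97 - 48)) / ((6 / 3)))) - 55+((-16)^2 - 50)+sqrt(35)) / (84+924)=sqrt(35) / 1008+571979 / 5140800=0.12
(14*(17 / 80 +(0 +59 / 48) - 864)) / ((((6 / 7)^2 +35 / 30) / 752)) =-13349090776 / 2795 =-4776061.10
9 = 9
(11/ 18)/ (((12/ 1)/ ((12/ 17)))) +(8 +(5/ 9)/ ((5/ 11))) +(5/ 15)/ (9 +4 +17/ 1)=7091/ 765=9.27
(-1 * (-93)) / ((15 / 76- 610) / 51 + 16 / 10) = -1802340 / 200717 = -8.98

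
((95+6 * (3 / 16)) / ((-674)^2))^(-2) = 13207467787264 / 591361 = 22334018.96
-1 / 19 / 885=-1 / 16815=-0.00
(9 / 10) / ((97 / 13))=117 / 970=0.12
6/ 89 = 0.07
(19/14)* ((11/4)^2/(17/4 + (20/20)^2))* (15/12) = 11495/4704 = 2.44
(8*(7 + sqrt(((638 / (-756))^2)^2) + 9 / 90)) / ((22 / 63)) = 5581187 / 31185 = 178.97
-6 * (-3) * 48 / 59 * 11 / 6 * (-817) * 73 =-94471344 / 59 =-1601209.22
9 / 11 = 0.82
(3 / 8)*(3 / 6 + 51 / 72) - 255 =-16291 / 64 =-254.55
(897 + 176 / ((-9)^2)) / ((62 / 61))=4442813 / 5022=884.67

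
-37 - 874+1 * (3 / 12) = -3643 / 4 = -910.75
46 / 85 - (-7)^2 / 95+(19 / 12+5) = 128077 / 19380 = 6.61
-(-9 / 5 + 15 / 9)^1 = 2 / 15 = 0.13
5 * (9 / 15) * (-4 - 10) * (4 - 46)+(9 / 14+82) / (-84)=2073307 / 1176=1763.02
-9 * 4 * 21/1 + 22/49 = -37022/49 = -755.55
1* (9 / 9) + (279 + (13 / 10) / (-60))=279.98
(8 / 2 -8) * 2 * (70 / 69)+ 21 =889 / 69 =12.88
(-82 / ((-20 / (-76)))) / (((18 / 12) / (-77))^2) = -36949528 / 45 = -821100.62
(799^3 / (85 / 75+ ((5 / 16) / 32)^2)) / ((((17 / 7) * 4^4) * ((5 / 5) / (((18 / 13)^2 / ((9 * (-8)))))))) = -2073935024640 / 107600441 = -19274.41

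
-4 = -4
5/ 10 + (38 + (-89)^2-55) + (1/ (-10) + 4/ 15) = 23714/ 3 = 7904.67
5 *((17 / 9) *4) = 340 / 9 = 37.78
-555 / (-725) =111 / 145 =0.77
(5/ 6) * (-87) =-145/ 2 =-72.50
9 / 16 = 0.56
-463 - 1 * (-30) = -433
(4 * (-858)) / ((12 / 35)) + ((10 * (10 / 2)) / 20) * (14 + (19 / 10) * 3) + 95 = -9865.75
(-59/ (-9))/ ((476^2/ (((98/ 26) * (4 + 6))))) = 295/ 270504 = 0.00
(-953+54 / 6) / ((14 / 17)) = -8024 / 7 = -1146.29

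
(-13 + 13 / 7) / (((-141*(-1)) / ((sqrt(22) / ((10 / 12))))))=-156*sqrt(22) / 1645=-0.44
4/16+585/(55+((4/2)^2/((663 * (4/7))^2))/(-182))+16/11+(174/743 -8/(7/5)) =3947643742055491/575390403908012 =6.86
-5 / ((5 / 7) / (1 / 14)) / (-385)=1 / 770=0.00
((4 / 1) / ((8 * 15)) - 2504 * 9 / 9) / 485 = -75119 / 14550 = -5.16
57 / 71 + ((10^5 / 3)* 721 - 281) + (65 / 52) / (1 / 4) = 5119041383 / 213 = 24033058.14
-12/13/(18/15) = -10/13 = -0.77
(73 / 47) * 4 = 292 / 47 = 6.21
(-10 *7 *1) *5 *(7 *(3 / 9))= -2450 / 3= -816.67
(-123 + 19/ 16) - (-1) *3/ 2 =-1925/ 16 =-120.31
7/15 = 0.47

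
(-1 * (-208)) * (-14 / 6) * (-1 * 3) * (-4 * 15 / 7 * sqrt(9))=-37440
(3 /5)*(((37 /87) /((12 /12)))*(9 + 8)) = 4.34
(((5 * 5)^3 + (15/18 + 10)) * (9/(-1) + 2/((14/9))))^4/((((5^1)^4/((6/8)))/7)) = 2439497664945312866163/1372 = 1778059522554892759.59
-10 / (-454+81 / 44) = 88 / 3979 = 0.02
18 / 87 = 6 / 29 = 0.21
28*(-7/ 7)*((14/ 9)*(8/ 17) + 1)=-7420/ 153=-48.50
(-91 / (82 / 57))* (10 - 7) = -15561 / 82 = -189.77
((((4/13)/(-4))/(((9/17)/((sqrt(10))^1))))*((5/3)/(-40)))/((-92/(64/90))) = -17*sqrt(10)/363285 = -0.00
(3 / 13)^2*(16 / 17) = 144 / 2873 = 0.05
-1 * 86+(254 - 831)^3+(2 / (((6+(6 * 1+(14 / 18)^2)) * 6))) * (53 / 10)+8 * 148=-1961330124919 / 10210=-192098934.86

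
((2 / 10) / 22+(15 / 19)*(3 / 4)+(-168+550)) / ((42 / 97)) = 51709827 / 58520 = 883.63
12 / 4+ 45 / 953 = 2904 / 953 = 3.05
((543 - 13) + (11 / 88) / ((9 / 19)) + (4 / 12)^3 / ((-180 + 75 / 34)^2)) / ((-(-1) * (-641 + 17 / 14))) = -29297897486711 / 35349147135900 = -0.83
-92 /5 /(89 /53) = -4876 /445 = -10.96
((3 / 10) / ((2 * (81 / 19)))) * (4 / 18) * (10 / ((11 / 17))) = 323 / 2673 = 0.12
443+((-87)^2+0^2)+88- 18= 8082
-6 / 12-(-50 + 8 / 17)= 1667 / 34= 49.03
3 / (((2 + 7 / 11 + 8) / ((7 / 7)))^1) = 11 / 39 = 0.28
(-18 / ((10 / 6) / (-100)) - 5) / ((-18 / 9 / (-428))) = 230050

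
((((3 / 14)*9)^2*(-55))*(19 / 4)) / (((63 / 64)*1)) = -338580 / 343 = -987.11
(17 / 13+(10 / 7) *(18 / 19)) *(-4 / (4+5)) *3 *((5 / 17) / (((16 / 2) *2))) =-23005 / 352716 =-0.07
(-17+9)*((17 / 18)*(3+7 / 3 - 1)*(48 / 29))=-14144 / 261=-54.19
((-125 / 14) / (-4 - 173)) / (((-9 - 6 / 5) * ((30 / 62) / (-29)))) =112375 / 379134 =0.30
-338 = -338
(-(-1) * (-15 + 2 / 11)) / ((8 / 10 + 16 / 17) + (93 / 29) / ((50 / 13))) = -4017950 / 698203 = -5.75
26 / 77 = 0.34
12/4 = 3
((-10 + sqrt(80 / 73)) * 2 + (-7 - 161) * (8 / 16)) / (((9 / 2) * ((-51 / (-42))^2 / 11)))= -448448 / 2601 + 34496 * sqrt(365) / 189873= -168.94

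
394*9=3546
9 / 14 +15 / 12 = 53 / 28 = 1.89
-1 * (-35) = 35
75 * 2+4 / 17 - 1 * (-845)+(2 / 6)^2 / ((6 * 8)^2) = 350832401 / 352512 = 995.24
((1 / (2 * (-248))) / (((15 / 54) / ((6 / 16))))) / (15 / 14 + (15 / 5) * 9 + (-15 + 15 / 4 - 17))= 189 / 12400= 0.02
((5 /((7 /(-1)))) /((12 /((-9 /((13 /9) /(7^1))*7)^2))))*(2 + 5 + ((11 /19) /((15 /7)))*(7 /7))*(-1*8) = 1036194768 /3211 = 322701.58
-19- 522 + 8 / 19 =-10271 / 19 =-540.58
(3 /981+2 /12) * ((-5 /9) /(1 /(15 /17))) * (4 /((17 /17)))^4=-118400 /5559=-21.30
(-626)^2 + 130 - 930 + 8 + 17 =391101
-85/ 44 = -1.93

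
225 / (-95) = -45 / 19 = -2.37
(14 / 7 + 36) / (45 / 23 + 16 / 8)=874 / 91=9.60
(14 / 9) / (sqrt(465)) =14 * sqrt(465) / 4185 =0.07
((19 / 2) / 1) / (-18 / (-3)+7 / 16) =1.48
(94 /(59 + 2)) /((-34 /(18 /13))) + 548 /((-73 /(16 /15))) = -119127778 /14761695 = -8.07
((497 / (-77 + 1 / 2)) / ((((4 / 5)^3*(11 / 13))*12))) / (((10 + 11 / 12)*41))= -807625 / 289260576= -0.00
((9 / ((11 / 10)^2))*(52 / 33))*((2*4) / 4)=23.44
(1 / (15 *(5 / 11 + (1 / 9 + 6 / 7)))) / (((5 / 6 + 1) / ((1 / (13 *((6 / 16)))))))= 168 / 32045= 0.01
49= 49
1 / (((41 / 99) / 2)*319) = 18 / 1189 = 0.02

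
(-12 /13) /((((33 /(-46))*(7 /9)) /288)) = 476928 /1001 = 476.45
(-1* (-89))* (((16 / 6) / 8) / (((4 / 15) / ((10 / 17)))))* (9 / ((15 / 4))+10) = 13795 / 17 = 811.47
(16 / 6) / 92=2 / 69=0.03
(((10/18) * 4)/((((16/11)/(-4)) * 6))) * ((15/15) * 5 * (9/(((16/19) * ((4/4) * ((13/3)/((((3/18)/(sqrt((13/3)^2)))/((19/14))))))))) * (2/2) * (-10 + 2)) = 1925/676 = 2.85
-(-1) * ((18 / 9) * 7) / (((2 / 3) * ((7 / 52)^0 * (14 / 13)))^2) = 1521 / 56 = 27.16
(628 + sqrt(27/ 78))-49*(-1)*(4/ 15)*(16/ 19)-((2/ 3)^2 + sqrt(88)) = -2*sqrt(22) + 3*sqrt(26)/ 26 + 545968/ 855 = 629.77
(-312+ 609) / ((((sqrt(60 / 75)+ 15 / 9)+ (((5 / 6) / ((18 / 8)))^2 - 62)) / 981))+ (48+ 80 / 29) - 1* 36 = -4223773525973 / 875132971 - 28152555534* sqrt(5) / 875132971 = -4898.37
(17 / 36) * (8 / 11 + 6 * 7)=3995 / 198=20.18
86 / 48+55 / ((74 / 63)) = 43171 / 888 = 48.62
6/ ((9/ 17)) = 34/ 3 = 11.33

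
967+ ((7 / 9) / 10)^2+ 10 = 7913749 / 8100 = 977.01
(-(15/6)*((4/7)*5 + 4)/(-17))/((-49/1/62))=-7440/5831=-1.28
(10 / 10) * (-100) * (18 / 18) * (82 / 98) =-4100 / 49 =-83.67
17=17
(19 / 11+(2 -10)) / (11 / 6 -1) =-7.53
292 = 292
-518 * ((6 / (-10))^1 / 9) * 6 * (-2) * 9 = -18648 / 5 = -3729.60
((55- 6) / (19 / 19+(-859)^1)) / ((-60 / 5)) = 0.00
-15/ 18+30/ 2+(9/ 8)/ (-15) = 14.09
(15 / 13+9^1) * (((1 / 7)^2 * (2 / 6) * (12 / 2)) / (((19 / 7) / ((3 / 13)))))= 0.04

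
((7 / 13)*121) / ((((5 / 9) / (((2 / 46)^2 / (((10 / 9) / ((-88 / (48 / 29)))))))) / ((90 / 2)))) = -65656899 / 137540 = -477.37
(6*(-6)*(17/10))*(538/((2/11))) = -905454/5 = -181090.80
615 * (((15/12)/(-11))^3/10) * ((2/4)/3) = -5125/340736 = -0.02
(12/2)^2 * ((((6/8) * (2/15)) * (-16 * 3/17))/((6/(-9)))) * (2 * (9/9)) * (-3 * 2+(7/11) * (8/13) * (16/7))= -378432/2431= -155.67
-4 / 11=-0.36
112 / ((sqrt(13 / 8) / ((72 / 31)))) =16128 * sqrt(26) / 403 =204.06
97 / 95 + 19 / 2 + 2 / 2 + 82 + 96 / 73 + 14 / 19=1325597 / 13870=95.57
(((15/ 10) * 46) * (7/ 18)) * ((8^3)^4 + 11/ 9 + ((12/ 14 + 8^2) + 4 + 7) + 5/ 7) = 99574521903187/ 54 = 1843972627836.80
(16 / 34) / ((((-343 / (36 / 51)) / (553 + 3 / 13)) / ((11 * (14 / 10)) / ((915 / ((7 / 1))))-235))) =247309520384 / 1965192775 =125.84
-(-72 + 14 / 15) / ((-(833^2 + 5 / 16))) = -17056 / 166533435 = -0.00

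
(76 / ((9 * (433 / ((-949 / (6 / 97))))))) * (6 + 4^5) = -3602954420 / 11691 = -308181.89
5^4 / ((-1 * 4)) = -625 / 4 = -156.25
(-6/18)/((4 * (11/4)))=-1/33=-0.03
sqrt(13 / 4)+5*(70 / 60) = 7.64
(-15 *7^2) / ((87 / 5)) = -1225 / 29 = -42.24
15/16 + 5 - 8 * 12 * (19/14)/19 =-103/112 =-0.92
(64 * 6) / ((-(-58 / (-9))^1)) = -1728 / 29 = -59.59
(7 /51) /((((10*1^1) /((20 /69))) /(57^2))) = 5054 /391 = 12.93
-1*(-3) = 3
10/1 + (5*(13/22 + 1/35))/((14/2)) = 11257/1078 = 10.44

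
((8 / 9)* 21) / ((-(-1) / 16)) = 896 / 3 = 298.67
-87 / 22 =-3.95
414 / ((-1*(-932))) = 207 / 466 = 0.44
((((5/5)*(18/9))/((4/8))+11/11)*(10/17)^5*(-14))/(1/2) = -14000000/1419857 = -9.86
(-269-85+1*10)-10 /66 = -11357 /33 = -344.15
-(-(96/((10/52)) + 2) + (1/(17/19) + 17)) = 41062/85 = 483.08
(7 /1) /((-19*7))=-1 /19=-0.05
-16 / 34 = -8 / 17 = -0.47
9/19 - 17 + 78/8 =-515/76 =-6.78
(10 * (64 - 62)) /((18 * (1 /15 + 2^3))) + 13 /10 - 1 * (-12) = 48779 /3630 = 13.44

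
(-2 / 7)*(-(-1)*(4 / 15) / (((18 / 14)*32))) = -1 / 540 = -0.00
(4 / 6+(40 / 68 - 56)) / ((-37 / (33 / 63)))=30712 / 39627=0.78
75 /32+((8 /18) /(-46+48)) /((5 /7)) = 3823 /1440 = 2.65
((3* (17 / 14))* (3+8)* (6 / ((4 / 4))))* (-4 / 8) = -1683 / 14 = -120.21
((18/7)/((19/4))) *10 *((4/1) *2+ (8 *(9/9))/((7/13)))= 115200/931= 123.74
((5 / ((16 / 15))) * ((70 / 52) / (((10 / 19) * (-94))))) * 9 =-89775 / 78208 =-1.15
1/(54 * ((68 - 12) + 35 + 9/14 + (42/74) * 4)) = 259/1313469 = 0.00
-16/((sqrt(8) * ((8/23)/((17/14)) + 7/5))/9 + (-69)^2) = -2620319187600/779708718597817 + 206260320 * sqrt(2)/779708718597817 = -0.00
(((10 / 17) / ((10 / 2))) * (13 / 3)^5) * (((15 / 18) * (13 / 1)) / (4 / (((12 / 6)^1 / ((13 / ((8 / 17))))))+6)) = 19307236 / 607257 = 31.79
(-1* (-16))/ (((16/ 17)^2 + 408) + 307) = 4624/ 206891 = 0.02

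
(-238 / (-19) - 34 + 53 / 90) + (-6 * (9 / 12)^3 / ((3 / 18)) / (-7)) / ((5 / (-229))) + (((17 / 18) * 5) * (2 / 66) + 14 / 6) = -74437585 / 632016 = -117.78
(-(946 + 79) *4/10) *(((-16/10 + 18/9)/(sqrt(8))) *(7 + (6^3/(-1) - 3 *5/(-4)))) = 33661 *sqrt(2)/4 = 11900.96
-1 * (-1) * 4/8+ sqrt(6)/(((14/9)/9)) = 1/2+ 81 * sqrt(6)/14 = 14.67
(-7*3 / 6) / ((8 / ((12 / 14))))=-0.38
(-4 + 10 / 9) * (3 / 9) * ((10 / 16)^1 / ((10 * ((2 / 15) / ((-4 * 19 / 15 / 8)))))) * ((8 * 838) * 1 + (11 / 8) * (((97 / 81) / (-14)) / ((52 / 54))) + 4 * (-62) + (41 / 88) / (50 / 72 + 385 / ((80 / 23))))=189056574925091 / 102436088832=1845.61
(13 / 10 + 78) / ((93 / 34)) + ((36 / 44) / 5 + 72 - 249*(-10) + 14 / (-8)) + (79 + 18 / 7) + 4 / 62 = 382546489 / 143220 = 2671.04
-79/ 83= -0.95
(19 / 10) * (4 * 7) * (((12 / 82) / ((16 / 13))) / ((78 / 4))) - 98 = -40047 / 410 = -97.68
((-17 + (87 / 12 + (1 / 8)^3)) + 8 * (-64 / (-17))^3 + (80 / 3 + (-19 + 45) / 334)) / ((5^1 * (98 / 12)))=111872867297 / 10291988224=10.87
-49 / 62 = -0.79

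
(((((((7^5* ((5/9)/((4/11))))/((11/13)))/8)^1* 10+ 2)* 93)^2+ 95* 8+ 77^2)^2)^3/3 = 1239029735494537785319866000000000000000000000000000000000000000000000000000000.00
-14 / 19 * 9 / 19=-126 / 361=-0.35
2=2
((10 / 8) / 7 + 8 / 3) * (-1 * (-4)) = 239 / 21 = 11.38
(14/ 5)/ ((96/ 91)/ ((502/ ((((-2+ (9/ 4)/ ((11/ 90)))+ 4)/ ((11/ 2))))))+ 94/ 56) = 154770616/ 93214445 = 1.66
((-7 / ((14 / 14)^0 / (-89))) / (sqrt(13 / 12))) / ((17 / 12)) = 422.51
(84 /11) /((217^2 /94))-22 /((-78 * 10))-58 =-1672558253 /28858830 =-57.96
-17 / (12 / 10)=-85 / 6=-14.17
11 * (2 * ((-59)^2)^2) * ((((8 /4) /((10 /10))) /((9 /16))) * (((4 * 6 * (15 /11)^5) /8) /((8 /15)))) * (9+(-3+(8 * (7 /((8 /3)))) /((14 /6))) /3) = 368064840375000 /1331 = 276532562265.21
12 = 12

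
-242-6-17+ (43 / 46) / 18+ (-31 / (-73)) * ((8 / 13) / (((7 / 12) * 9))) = -1457047619 / 5500404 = -264.90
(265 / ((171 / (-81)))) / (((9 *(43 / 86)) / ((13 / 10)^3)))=-116441 / 1900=-61.28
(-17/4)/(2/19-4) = 1.09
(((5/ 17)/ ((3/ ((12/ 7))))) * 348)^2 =48441600/ 14161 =3420.78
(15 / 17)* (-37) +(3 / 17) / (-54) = -9991 / 306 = -32.65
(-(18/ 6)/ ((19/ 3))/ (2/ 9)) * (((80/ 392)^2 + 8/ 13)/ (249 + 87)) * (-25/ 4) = 3460725/ 132842528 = 0.03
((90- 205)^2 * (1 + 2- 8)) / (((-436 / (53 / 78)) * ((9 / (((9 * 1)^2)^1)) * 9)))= 3504625 / 34008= 103.05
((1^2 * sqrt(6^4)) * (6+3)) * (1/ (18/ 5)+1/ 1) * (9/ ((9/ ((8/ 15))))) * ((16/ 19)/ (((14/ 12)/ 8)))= 847872/ 665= 1275.00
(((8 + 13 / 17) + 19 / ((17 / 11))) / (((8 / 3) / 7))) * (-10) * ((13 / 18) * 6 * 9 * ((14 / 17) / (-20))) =1026207 / 1156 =887.72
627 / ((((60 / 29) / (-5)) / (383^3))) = -340518417107 / 4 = -85129604276.75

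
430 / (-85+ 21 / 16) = -6880 / 1339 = -5.14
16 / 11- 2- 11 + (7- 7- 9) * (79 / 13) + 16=-7184 / 143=-50.24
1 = 1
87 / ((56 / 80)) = 870 / 7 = 124.29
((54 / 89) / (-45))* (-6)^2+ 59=26039 / 445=58.51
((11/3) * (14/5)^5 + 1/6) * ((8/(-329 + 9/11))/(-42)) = 130187783/355359375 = 0.37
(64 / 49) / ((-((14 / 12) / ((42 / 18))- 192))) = 128 / 18767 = 0.01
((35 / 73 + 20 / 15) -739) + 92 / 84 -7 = -379720 / 511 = -743.09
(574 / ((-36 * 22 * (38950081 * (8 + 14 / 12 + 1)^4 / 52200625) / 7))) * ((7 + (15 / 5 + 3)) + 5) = -67956444045000 / 5932262913094331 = -0.01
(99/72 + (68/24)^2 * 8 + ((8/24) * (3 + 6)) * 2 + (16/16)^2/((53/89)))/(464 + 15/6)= 279623/1780164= 0.16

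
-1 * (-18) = 18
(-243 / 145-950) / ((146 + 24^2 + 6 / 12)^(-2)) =-57626566765 / 116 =-496780747.97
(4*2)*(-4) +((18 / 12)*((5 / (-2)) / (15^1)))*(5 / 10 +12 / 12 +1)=-261 / 8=-32.62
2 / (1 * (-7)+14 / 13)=-26 / 77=-0.34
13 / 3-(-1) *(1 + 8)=40 / 3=13.33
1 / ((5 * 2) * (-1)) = -1 / 10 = -0.10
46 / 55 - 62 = -3364 / 55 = -61.16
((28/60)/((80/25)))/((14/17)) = 17/96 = 0.18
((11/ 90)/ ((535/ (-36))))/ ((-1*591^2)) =22/ 934326675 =0.00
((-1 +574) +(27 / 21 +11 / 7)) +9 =4094 / 7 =584.86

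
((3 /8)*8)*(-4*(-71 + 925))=-10248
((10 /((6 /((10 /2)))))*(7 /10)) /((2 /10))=175 /6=29.17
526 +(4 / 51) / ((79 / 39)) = 706470 / 1343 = 526.04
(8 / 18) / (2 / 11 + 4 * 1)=22 / 207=0.11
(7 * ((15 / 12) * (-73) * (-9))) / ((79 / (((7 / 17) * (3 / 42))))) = 22995 / 10744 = 2.14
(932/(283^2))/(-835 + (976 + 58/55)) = 51260/625735357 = 0.00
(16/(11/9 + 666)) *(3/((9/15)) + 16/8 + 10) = 2448/6005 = 0.41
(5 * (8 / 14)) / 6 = 10 / 21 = 0.48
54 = 54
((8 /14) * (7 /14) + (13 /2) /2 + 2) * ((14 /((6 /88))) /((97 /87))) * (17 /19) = 1681130 /1843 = 912.17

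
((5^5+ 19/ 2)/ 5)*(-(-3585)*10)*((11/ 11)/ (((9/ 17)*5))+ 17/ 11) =1426373032/ 33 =43223425.21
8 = 8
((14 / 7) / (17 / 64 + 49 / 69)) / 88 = 1104 / 47399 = 0.02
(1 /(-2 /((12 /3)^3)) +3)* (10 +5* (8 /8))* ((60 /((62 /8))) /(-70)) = 10440 /217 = 48.11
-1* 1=-1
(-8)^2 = 64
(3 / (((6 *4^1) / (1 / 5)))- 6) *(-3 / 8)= 717 / 320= 2.24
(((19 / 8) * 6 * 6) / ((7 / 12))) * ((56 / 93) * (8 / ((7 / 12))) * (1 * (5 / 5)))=262656 / 217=1210.40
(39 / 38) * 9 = 351 / 38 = 9.24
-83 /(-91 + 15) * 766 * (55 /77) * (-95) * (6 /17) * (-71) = 169276425 /119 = 1422490.97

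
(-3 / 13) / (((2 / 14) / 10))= -210 / 13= -16.15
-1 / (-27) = 1 / 27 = 0.04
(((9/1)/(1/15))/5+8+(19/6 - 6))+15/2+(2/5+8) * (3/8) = 2569/60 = 42.82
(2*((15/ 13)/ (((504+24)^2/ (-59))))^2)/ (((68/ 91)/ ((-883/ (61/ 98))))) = -26357174725/ 116416701333504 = -0.00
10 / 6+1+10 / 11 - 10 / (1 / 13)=-4172 / 33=-126.42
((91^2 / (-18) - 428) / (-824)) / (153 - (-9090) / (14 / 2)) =111895 / 150707952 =0.00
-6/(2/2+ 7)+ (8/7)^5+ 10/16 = 245337/134456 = 1.82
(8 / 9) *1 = 8 / 9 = 0.89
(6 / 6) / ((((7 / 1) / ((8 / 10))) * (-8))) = -1 / 70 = -0.01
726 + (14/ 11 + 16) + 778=16734/ 11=1521.27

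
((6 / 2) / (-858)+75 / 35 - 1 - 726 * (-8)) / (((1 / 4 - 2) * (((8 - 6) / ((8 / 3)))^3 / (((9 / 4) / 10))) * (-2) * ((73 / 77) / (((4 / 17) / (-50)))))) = -186078352 / 42349125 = -4.39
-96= -96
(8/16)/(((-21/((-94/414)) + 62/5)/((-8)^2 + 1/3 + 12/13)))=598075/1922622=0.31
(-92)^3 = -778688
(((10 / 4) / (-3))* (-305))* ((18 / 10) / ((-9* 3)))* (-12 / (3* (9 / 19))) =11590 / 81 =143.09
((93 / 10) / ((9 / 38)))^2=1541.87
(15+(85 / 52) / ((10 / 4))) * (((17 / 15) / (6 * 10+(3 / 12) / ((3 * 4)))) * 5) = 55352 / 37453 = 1.48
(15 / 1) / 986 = 15 / 986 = 0.02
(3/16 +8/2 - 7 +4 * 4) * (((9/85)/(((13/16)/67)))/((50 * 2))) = 127233/110500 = 1.15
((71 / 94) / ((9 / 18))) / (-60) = -0.03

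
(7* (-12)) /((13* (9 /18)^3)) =-672 /13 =-51.69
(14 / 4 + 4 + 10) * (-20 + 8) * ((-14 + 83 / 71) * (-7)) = -1339170 / 71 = -18861.55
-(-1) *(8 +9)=17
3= 3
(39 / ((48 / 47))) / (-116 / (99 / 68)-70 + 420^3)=60489 / 117355154912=0.00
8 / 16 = 1 / 2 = 0.50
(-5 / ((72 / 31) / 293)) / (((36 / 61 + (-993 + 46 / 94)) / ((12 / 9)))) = 130204805 / 153567144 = 0.85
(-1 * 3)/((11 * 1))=-3/11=-0.27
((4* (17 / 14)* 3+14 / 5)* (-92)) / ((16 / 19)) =-66424 / 35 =-1897.83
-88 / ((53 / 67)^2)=-140.63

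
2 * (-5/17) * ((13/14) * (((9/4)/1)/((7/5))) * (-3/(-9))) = -975/3332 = -0.29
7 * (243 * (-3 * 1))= -5103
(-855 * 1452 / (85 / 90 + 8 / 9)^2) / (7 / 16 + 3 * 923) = -5909760 / 44311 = -133.37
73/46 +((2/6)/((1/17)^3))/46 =2566/69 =37.19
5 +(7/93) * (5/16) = 7475/1488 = 5.02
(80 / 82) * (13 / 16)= 65 / 82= 0.79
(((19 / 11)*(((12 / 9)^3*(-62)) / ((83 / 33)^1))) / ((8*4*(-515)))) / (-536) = -0.00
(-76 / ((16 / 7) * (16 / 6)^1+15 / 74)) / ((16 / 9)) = -132867 / 19574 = -6.79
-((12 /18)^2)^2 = -16 /81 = -0.20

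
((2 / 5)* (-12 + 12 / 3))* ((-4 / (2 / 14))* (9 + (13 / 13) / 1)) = 896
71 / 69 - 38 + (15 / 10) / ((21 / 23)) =-34127 / 966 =-35.33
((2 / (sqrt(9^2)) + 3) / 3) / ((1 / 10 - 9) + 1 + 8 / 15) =-290 / 1989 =-0.15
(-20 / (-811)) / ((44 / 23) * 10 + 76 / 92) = 460 / 372249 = 0.00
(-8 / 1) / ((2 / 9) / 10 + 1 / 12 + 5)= -1440 / 919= -1.57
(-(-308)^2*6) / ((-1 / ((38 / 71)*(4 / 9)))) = 28838656 / 213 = 135392.75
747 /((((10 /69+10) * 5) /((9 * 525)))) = 1391661 /20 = 69583.05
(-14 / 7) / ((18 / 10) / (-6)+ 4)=-20 / 37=-0.54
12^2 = 144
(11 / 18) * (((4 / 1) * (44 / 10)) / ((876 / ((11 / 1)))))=1331 / 9855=0.14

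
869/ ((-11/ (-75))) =5925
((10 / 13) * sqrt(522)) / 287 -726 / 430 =-363 / 215 + 30 * sqrt(58) / 3731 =-1.63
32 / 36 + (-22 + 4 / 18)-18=-350 / 9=-38.89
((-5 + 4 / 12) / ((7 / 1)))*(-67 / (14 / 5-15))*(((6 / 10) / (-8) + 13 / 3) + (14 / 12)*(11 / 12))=-64253 / 3294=-19.51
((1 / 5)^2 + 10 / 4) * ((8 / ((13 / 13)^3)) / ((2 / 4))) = 1016 / 25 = 40.64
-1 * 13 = -13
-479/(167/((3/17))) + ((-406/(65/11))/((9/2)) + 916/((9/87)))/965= 13869382847/1602686475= 8.65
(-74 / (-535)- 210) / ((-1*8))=28069 / 1070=26.23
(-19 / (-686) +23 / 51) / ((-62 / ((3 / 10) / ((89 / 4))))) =-16747 / 160877290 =-0.00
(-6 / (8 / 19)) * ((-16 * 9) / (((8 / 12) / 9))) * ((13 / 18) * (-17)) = -340119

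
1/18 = 0.06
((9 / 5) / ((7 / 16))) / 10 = 72 / 175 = 0.41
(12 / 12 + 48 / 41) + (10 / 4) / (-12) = 1931 / 984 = 1.96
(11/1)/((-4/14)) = -77/2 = -38.50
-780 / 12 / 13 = -5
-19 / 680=-0.03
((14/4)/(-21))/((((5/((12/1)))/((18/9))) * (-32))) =1/40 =0.02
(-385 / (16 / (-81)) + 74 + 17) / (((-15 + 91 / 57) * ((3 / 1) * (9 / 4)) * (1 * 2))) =-620179 / 55008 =-11.27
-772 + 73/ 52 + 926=8081/ 52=155.40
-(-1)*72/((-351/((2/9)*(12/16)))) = -4/117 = -0.03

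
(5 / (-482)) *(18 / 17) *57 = -2565 / 4097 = -0.63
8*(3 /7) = 24 /7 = 3.43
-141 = -141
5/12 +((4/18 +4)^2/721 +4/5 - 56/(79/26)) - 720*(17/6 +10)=-854193968611/92273580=-9257.19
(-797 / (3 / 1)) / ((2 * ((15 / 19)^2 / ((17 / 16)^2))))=-83150213 / 345600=-240.60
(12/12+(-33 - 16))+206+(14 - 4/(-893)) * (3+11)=316178/893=354.06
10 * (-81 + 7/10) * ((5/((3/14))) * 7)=-393470/3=-131156.67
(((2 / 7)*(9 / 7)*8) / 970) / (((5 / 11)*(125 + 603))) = 99 / 10813075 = 0.00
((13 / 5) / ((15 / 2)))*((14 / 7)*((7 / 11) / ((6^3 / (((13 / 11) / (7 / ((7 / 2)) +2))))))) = 1183 / 1960200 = 0.00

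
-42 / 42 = -1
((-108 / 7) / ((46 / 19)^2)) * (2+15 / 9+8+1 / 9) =-114798 / 3703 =-31.00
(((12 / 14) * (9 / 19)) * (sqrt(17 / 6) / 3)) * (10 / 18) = 5 * sqrt(102) / 399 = 0.13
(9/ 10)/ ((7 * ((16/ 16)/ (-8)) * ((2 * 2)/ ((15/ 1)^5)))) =-1366875/ 7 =-195267.86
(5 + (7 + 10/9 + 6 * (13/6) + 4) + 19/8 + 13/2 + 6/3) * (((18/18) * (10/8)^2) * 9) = 73775/128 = 576.37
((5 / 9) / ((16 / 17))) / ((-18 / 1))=-85 / 2592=-0.03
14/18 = 7/9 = 0.78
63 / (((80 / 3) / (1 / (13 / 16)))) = 189 / 65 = 2.91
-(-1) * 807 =807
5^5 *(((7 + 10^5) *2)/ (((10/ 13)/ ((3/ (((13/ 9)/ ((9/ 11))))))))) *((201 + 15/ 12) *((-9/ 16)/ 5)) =-22117585622625/ 704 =-31417025032.14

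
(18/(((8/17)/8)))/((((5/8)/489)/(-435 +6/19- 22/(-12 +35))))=-45578516400/437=-104298664.53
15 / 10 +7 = 17 / 2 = 8.50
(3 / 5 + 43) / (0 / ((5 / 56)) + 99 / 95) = 4142 / 99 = 41.84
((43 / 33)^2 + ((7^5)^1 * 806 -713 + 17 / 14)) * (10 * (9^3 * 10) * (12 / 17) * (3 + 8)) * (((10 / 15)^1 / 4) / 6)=212986714124.94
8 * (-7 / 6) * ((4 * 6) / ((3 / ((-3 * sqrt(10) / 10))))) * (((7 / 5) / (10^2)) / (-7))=-28 * sqrt(10) / 625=-0.14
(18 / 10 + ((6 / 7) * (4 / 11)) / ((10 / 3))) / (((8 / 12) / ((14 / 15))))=729 / 275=2.65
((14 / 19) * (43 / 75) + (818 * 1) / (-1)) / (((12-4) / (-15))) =145631 / 95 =1532.96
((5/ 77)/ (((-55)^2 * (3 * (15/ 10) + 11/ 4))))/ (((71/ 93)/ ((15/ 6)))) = 186/ 19183703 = 0.00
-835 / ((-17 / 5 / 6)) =25050 / 17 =1473.53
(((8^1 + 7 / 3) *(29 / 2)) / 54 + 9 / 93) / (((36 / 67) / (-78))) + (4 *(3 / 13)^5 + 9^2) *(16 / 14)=-50789630946101 / 156629209464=-324.27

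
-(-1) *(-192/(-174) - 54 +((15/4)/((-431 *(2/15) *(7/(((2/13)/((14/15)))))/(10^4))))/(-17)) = -7037292916/135351671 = -51.99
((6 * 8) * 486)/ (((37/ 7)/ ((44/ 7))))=1026432/ 37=27741.41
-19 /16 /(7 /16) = -19 /7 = -2.71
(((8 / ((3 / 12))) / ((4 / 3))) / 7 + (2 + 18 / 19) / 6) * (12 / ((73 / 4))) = 2.58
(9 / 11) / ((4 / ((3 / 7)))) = 27 / 308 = 0.09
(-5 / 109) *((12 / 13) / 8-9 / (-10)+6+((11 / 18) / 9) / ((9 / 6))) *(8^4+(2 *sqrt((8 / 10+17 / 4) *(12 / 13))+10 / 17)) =-862964974 / 650403-223046 *sqrt(19695) / 22381515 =-1328.21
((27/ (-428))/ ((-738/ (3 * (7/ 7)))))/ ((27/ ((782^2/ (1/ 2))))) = 152881/ 13161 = 11.62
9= 9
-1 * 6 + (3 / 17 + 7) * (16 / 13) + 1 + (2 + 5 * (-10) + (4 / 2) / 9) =-87407 / 1989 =-43.95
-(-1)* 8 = 8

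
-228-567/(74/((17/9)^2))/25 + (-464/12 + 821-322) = 1283381/5550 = 231.24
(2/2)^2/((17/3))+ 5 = 88/17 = 5.18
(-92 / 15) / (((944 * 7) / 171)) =-1311 / 8260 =-0.16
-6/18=-1/3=-0.33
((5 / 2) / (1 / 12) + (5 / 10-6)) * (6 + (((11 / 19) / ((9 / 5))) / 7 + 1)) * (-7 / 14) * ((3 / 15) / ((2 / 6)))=-29519 / 570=-51.79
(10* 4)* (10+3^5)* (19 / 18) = 96140 / 9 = 10682.22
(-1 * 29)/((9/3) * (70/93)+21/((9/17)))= -2697/3899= -0.69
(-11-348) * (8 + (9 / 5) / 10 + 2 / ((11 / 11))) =-182731 / 50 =-3654.62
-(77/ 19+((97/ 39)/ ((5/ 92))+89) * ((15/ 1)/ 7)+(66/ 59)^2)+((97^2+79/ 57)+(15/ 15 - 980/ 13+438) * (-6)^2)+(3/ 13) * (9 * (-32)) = 21039924172/ 950313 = 22139.99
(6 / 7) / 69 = 0.01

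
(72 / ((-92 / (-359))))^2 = 41757444 / 529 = 78936.57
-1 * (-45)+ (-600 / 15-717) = -712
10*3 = 30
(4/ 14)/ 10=0.03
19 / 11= 1.73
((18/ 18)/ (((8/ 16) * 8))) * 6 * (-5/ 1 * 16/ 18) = -20/ 3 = -6.67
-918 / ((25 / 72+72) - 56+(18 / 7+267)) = -462672 / 144103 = -3.21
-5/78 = -0.06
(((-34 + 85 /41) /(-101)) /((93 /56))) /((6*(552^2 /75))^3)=143171875 /10894884874122206380032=0.00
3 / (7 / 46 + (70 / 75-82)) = -2070 / 55831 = -0.04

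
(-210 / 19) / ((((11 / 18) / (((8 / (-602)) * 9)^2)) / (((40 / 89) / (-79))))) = 27993600 / 19019466697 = 0.00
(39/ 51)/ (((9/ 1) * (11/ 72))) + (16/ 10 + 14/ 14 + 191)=181536/ 935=194.16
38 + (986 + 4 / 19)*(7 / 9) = 15296 / 19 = 805.05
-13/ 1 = -13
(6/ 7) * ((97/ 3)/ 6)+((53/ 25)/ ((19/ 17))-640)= -6319004/ 9975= -633.48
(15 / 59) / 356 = 15 / 21004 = 0.00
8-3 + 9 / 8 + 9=121 / 8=15.12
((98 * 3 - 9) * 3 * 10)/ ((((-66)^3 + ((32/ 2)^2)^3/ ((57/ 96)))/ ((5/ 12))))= 135375/ 1062816976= 0.00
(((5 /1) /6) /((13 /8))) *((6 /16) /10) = 1 /52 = 0.02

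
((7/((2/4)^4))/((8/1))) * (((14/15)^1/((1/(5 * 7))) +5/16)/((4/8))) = 11081/12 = 923.42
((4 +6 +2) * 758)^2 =82737216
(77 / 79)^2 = 0.95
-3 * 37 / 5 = -111 / 5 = -22.20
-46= -46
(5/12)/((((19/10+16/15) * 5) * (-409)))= -5/72802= -0.00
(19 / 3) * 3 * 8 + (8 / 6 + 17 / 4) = 1891 / 12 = 157.58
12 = 12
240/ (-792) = -10/ 33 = -0.30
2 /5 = 0.40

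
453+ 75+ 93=621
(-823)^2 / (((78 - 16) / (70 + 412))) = 163236289 / 31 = 5265686.74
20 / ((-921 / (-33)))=220 / 307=0.72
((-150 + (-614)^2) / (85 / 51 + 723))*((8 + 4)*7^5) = 114005712996 / 1087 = 104881060.71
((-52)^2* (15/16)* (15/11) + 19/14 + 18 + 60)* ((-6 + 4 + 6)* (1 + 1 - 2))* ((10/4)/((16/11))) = 0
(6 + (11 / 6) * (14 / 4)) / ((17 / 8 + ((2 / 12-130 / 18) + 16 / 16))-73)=-894 / 5539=-0.16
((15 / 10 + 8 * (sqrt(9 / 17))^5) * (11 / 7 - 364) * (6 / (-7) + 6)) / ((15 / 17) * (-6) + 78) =-14795784 * sqrt(17) / 1458583 - 388161 / 10094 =-80.28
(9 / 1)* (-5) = -45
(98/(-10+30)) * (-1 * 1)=-4.90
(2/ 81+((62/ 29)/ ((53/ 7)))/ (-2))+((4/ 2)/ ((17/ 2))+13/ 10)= 30028207/ 21164490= 1.42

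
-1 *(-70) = 70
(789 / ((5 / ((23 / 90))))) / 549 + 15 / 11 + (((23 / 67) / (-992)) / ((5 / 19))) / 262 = 11334356050931 / 7887040286400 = 1.44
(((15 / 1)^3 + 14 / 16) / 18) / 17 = 27007 / 2448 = 11.03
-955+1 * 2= -953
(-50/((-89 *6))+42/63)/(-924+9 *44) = -203/140976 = -0.00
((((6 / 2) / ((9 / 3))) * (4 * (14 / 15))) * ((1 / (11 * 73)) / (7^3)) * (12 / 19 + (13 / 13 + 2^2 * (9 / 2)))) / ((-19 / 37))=-110408 / 213064005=-0.00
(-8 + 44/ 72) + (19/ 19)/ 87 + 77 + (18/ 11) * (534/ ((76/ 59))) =747.98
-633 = -633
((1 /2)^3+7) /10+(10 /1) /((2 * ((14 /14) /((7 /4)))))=757 /80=9.46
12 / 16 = 3 / 4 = 0.75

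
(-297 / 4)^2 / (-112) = -88209 / 1792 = -49.22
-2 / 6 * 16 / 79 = -16 / 237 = -0.07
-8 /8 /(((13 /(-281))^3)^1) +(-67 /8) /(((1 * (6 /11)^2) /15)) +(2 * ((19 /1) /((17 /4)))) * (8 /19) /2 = 34703690381 /3585504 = 9678.89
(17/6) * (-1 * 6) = -17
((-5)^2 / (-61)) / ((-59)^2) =-25 / 212341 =-0.00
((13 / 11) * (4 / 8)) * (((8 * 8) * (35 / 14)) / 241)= 1040 / 2651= 0.39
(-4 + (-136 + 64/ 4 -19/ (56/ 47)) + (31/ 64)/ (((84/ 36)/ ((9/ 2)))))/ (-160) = 24911/ 28672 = 0.87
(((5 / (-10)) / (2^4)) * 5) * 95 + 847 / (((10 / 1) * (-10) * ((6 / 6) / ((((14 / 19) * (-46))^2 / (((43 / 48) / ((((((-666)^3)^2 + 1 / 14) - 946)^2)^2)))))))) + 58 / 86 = -54760311449332278841169696474583749966883725228743706584867757648429962554969951 / 86928800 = -629944407944573936844517500000000000000000000000000000000000000000000000.00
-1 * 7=-7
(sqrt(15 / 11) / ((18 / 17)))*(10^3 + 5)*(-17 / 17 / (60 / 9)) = -1139*sqrt(165) / 88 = -166.26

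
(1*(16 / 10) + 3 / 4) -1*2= 7 / 20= 0.35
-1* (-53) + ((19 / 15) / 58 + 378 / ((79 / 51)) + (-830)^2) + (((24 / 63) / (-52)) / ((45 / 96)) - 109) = 2585911714213 / 3752658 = 689088.03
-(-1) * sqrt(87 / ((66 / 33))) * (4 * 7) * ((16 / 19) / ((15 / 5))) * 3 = 224 * sqrt(174) / 19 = 155.51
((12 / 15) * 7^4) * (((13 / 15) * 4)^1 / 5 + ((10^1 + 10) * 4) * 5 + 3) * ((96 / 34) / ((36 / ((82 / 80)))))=350646842 / 5625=62337.22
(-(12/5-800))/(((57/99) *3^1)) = 43868/95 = 461.77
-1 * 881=-881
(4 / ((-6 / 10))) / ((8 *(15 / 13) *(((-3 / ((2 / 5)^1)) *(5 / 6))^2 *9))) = -104 / 50625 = -0.00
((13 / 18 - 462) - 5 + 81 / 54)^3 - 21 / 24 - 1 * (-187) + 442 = -100399915.75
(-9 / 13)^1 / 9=-1 / 13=-0.08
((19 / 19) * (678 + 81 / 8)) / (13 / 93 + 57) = 511965 / 42512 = 12.04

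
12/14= 6/7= 0.86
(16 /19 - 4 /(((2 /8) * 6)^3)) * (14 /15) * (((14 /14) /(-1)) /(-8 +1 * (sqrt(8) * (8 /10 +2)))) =-3.98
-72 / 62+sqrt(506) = -36 / 31+sqrt(506) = 21.33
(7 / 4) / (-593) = -7 / 2372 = -0.00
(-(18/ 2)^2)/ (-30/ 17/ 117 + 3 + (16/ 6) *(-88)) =53703/ 153605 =0.35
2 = 2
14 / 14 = 1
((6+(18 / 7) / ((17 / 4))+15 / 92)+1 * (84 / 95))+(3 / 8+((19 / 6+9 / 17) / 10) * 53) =34467395 / 1248072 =27.62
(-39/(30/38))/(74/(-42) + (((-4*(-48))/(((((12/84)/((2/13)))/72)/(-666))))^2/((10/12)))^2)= -740729535/208672757681722602907666876916883731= -0.00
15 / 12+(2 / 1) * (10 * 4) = 325 / 4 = 81.25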